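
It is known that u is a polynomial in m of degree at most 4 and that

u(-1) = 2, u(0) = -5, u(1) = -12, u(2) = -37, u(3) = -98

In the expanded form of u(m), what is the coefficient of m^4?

First differences: -7, -7, -25, -61. Second differences: 0, -18, -36. Third differences: -18, -18.
Level-3 differences are constant, so u has degree 3.
Fitting a degree-3 polynomial gives u(m) = -3m³ - 4m - 5.
The coefficient of m^4 is 0.

0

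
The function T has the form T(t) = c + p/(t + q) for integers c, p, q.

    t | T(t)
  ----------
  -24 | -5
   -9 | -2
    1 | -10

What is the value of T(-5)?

14

(T(t) − c)(t + q) = p for each data point; the three points give a linear system in c and q, then p follows.
Solving: c = -6, q = 4, p = -20, so T(t) = -6 − 20/(t + 4).
Then T(-5) = -6 − 20/(-1) = 14.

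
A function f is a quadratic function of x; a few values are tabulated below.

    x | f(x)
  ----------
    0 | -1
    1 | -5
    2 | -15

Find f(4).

-53

Write f(x) = ax² + bx + c; the 3 given values yield a linear system in the 3 coefficients.
Solving, f(x) = -3x² - x - 1.
Then f(4) = -53.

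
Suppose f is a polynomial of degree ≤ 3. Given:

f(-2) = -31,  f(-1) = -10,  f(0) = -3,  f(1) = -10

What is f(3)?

Write f(t) = at³ + bt² + ct + d; the 4 given values yield a linear system in the 4 coefficients.
Solving, the leading coefficient vanishes, and f(t) = -7t² - 3.
Then f(3) = -66.

-66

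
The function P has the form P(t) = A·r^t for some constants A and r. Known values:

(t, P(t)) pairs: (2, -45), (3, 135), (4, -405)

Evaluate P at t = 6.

-3645

Consecutive ratio: 135/(-45) = -3, and -405/135 = -3, so r = -3.
Then A·(-3)^2 = -45 gives A = -5, and P(t) = -5·(-3)^t.
P(6) = -5·(-3)^6 = -3645.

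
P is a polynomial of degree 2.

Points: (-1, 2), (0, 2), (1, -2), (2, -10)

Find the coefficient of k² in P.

First differences: 0, -4, -8. Second differences: -4, -4.
Level-2 differences are constant, so P has degree 2.
Fitting a degree-2 polynomial gives P(k) = -2k² - 2k + 2.
The coefficient of k² is -2.

-2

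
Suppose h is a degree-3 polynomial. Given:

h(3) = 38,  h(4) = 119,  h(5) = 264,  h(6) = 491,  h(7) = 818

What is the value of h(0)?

-1

First differences: 81, 145, 227, 327. Second differences: 64, 82, 100. Third differences: 18, 18.
Level-3 differences are constant, so h has degree 3.
Fitting a degree-3 polynomial gives h(t) = 3t³ - 4t² - 2t - 1.
Then h(0) = -1.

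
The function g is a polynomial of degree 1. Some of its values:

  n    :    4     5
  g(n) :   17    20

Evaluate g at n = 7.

26

Write g(n) = an + b; the 2 given values yield a linear system in the 2 coefficients.
Solving, g(n) = 3n + 5.
Then g(7) = 26.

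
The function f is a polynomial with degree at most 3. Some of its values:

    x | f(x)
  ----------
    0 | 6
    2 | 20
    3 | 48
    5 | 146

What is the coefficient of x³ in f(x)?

0

Write f(x) = ax³ + bx² + cx + d; the 4 given values yield a linear system in the 4 coefficients.
Solving, the leading coefficient vanishes, and f(x) = 7x² - 7x + 6.
The coefficient of x³ is 0.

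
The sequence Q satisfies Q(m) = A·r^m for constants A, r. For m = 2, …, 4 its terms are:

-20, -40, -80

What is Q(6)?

-320

Consecutive ratio: -40/(-20) = 2, and -80/(-40) = 2, so r = 2.
Then A·2^2 = -20 gives A = -5, and Q(m) = -5·2^m.
Q(6) = -5·2^6 = -320.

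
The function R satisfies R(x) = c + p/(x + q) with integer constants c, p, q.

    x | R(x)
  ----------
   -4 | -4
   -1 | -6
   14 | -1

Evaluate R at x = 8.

0

(R(x) − c)(x + q) = p for each data point; the three points give a linear system in c and q, then p follows.
Solving: c = -2, q = -2, p = 12, so R(x) = -2 + 12/(x − 2).
Then R(8) = -2 + 12/6 = 0.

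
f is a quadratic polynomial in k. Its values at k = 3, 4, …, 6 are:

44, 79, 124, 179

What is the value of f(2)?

19

Write f(k) = ak² + bk + c; the 4 given values yield a linear system in the 3 coefficients.
Solving, f(k) = 5k² - 1.
Then f(2) = 19.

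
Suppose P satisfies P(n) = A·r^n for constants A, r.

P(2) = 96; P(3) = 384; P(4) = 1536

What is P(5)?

6144

Consecutive ratio: 384/96 = 4, and 1536/384 = 4, so r = 4.
Then A·4^2 = 96 gives A = 6, and P(n) = 6·4^n.
P(5) = 6·4^5 = 6144.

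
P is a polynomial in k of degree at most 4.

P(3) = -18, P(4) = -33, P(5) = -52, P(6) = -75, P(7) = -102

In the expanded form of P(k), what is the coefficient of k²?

-2

First differences: -15, -19, -23, -27. Second differences: -4, -4, -4.
Level-2 differences are constant, so P has degree 2.
Fitting a degree-2 polynomial gives P(k) = -2k² - k + 3.
The coefficient of k² is -2.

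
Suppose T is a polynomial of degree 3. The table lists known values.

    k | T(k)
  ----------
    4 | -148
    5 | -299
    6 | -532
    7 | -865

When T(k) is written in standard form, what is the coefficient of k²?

Write T(k) = ak³ + bk² + ck + d; the 4 given values yield a linear system in the 4 coefficients.
Solving, T(k) = -3k³ + 4k² - 4k - 4.
The coefficient of k² is 4.

4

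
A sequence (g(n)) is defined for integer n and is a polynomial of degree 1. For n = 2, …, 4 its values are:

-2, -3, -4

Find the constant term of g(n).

0

First differences: -1, -1.
Level-1 differences are constant, so g has degree 1.
Fitting a degree-1 polynomial gives g(n) = -n.
The constant term is g(0) = 0.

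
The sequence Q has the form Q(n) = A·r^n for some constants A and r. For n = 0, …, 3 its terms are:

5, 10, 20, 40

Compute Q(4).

Consecutive ratio: 10/5 = 2, and 20/10 = 2, so r = 2.
Then A·2^0 = 5 gives A = 5, and Q(n) = 5·2^n.
Q(4) = 5·2^4 = 80.

80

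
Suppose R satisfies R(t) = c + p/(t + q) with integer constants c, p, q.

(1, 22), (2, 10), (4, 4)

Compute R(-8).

-5

(R(t) − c)(t + q) = p for each data point; the three points give a linear system in c and q, then p follows.
Solving: c = -2, q = 0, p = 24, so R(t) = -2 + 24/(t + 0).
Then R(-8) = -2 + 24/(-8) = -5.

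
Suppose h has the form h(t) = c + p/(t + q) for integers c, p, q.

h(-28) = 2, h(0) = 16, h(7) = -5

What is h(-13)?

(h(t) − c)(t + q) = p for each data point; the three points give a linear system in c and q, then p follows.
Solving: c = 1, q = -2, p = -30, so h(t) = 1 − 30/(t − 2).
Then h(-13) = 1 − 30/(-15) = 3.

3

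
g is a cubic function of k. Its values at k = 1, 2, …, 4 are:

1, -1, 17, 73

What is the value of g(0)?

Write g(k) = ak³ + bk² + ck + d; the 4 given values yield a linear system in the 4 coefficients.
Solving, g(k) = 3k³ - 8k² + k + 5.
Then g(0) = 5.

5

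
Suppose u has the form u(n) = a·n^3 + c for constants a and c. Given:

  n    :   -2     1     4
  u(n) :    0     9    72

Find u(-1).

From u(-2) = 0 and u(1) = 9: -8a + c = 0 and 1a + c = 9.
Subtracting: 9a = 9, so a = 1; then c = 0 − 1·(-8) = 8.
So u(n) = 1n³ + 8, and u(-1) = 7.

7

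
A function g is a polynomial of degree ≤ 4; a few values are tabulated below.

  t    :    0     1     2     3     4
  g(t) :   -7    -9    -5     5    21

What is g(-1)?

Write g(t) = at^4 + bt³ + ct² + dt + e; the 5 given values yield a linear system in the 5 coefficients.
Solving, the top 2 coefficients vanish, and g(t) = 3t² - 5t - 7.
Then g(-1) = 1.

1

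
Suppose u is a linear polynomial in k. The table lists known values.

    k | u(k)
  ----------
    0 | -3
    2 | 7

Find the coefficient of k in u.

5

Write u(k) = ak + b; the 2 given values yield a linear system in the 2 coefficients.
Solving, u(k) = 5k - 3.
The coefficient of k is 5.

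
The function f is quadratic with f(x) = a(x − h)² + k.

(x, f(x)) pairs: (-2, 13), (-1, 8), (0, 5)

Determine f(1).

First differences -5, -3; second difference 2 = 2a, so a = 1.
Expanding, the x-coefficient is −2ah = -2h; matching it to the data gives h = 1, and then k = 4.
So f(x) = 1(x − 1)² + 4.
f(1) = 1·0² + 4 = 4.

4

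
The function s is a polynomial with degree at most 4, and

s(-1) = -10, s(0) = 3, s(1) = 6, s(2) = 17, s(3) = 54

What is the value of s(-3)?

-138

First differences: 13, 3, 11, 37. Second differences: -10, 8, 26. Third differences: 18, 18.
Level-3 differences are constant, so s has degree 3.
Fitting a degree-3 polynomial gives s(k) = 3k³ - 5k² + 5k + 3.
Then s(-3) = -138.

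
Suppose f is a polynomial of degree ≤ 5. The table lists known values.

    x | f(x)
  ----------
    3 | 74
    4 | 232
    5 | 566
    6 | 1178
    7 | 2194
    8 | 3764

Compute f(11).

13658

First differences: 158, 334, 612, 1016, 1570. Second differences: 176, 278, 404, 554. Third differences: 102, 126, 150. Fourth differences: 24, 24.
Level-4 differences are constant, so f has degree 4.
Fitting a degree-4 polynomial gives f(x) = x^4 - x³ + 3x² - x - 4.
Then f(11) = 13658.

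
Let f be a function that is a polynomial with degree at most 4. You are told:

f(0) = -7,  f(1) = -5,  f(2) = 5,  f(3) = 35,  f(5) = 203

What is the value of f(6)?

365

Write f(k) = ak^4 + bk³ + ck² + dk + e; the 5 given values yield a linear system in the 5 coefficients.
Solving, the leading coefficient vanishes, and f(k) = 2k³ - 2k² + 2k - 7.
Then f(6) = 365.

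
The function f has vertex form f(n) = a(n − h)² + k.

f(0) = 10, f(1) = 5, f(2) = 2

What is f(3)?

1

First differences -5, -3; second difference 2 = 2a, so a = 1.
Expanding, the n-coefficient is −2ah = -2h; matching it to the data gives h = 3, and then k = 1.
So f(n) = 1(n − 3)² + 1.
f(3) = 1·0² + 1 = 1.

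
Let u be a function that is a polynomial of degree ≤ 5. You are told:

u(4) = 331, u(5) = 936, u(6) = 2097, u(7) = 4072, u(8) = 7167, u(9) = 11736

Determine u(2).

First differences: 605, 1161, 1975, 3095, 4569. Second differences: 556, 814, 1120, 1474. Third differences: 258, 306, 354. Fourth differences: 48, 48.
Level-4 differences are constant, so u has degree 4.
Fitting a degree-4 polynomial gives u(k) = 2k^4 - k³ - 9k² + 9k - 9.
Then u(2) = -3.

-3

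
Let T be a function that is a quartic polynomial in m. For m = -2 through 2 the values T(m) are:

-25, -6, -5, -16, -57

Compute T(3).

-170

Write T(m) = am^4 + bm³ + cm² + dm + e; the 5 given values yield a linear system in the 5 coefficients.
Solving, T(m) = -m^4 - m³ - 5m² - 4m - 5.
Then T(3) = -170.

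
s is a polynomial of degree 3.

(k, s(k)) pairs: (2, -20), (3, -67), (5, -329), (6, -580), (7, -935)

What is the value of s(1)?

-5

Write s(k) = ak³ + bk² + ck + d; the 5 given values yield a linear system in the 4 coefficients.
Solving, s(k) = -3k³ + 2k² - 4.
Then s(1) = -5.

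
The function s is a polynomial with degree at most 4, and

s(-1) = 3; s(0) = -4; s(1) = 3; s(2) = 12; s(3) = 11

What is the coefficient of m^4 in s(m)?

Write s(m) = am^4 + bm³ + cm² + dm + e; the 5 given values yield a linear system in the 5 coefficients.
Solving, the leading coefficient vanishes, and s(m) = -2m³ + 7m² + 2m - 4.
The coefficient of m^4 is 0.

0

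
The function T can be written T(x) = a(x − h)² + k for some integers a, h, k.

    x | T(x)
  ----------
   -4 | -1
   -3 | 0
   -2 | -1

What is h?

First differences 1, -1; second difference -2 = 2a, so a = -1.
Expanding, the x-coefficient is −2ah = 2h; matching it to the data gives h = -3, and then k = 0.
So T(x) = -1(x + 3)² + 0.
Hence h = -3.

-3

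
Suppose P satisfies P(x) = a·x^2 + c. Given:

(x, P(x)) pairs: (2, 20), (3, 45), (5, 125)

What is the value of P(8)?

From P(2) = 20 and P(3) = 45: 4a + c = 20 and 9a + c = 45.
Subtracting: 5a = 25, so a = 5; then c = 20 − 5·4 = 0.
So P(x) = 5x² + 0, and P(8) = 320.

320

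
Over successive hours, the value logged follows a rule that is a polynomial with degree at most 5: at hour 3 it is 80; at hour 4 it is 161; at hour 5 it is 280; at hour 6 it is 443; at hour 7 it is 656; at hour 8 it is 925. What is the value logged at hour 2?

31

Write the value at x as s(x).
First differences: 81, 119, 163, 213, 269. Second differences: 38, 44, 50, 56. Third differences: 6, 6, 6.
Level-3 differences are constant, so s has degree 3.
Fitting a degree-3 polynomial gives s(x) = x³ + 7x² - 5x + 5.
Then s(2) = 31.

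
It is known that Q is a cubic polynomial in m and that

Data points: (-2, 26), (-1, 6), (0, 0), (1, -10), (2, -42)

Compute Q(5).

-450

First differences: -20, -6, -10, -32. Second differences: 14, -4, -22. Third differences: -18, -18.
Level-3 differences are constant, so Q has degree 3.
Fitting a degree-3 polynomial gives Q(m) = -3m³ - 2m² - 5m.
Then Q(5) = -450.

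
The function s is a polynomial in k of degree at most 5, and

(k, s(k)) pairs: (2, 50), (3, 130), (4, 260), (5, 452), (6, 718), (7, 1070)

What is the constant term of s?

-8

First differences: 80, 130, 192, 266, 352. Second differences: 50, 62, 74, 86. Third differences: 12, 12, 12.
Level-3 differences are constant, so s has degree 3.
Fitting a degree-3 polynomial gives s(k) = 2k³ + 7k² + 7k - 8.
The constant term is s(0) = -8.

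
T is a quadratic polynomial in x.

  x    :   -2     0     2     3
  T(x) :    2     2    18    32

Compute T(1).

Write T(x) = ax² + bx + c; the 4 given values yield a linear system in the 3 coefficients.
Solving, T(x) = 2x² + 4x + 2.
Then T(1) = 8.

8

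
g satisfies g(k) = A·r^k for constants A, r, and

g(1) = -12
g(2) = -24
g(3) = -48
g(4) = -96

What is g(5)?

Consecutive ratio: -24/(-12) = 2, and -48/(-24) = 2, so r = 2.
Then A·2^1 = -12 gives A = -6, and g(k) = -6·2^k.
g(5) = -6·2^5 = -192.

-192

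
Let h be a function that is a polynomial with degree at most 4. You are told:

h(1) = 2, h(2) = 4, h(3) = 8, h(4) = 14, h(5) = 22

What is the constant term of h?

2

Write h(m) = am^4 + bm³ + cm² + dm + e; the 5 given values yield a linear system in the 5 coefficients.
Solving, the top 2 coefficients vanish, and h(m) = m² - m + 2.
The constant term is h(0) = 2.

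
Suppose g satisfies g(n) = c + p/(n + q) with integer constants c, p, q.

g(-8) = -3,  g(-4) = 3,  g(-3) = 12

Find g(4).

(g(n) − c)(n + q) = p for each data point; the three points give a linear system in c and q, then p follows.
Solving: c = -6, q = 2, p = -18, so g(n) = -6 − 18/(n + 2).
Then g(4) = -6 − 18/6 = -9.

-9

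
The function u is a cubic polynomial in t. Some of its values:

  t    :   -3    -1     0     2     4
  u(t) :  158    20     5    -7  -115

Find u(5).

-250

Write u(t) = at³ + bt² + ct + d; the 5 given values yield a linear system in the 4 coefficients.
Solving, u(t) = -3t³ + 6t² - 6t + 5.
Then u(5) = -250.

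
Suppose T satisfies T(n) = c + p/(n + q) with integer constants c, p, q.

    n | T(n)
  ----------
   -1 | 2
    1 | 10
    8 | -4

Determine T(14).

(T(n) − c)(n + q) = p for each data point; the three points give a linear system in c and q, then p follows.
Solving: c = -2, q = -2, p = -12, so T(n) = -2 − 12/(n − 2).
Then T(14) = -2 − 12/12 = -3.

-3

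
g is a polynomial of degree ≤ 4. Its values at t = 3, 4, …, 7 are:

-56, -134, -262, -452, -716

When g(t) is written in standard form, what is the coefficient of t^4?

First differences: -78, -128, -190, -264. Second differences: -50, -62, -74. Third differences: -12, -12.
Level-3 differences are constant, so g has degree 3.
Fitting a degree-3 polynomial gives g(t) = -2t³ - t² + 3t - 2.
The coefficient of t^4 is 0.

0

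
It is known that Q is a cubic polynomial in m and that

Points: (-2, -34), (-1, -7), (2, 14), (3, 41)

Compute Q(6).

Write Q(m) = am³ + bm² + cm + d; the 4 given values yield a linear system in the 4 coefficients.
Solving, Q(m) = 2m³ - 3m² + 4m + 2.
Then Q(6) = 350.

350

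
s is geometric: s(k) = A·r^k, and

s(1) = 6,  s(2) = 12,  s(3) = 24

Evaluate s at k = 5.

96

Consecutive ratio: 12/6 = 2, and 24/12 = 2, so r = 2.
Then A·2^1 = 6 gives A = 3, and s(k) = 3·2^k.
s(5) = 3·2^5 = 96.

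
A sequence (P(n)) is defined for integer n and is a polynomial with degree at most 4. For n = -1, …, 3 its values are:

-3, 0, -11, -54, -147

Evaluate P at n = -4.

84

Write P(n) = an^4 + bn³ + cn² + dn + e; the 5 given values yield a linear system in the 5 coefficients.
Solving, the leading coefficient vanishes, and P(n) = -3n³ - 7n² - n.
Then P(-4) = 84.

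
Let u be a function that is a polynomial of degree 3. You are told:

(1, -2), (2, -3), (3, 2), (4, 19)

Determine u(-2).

Write u(n) = an³ + bn² + cn + d; the 4 given values yield a linear system in the 4 coefficients.
Solving, u(n) = n³ - 3n² + n - 1.
Then u(-2) = -23.

-23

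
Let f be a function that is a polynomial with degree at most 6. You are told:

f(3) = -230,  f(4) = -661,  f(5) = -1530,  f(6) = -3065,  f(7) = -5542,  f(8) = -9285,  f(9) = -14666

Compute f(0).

Write f(n) = an^6 + bn^5 + cn^4 + dn³ + en² + pn + q; the 7 given values yield a linear system in the 7 coefficients.
Solving, the top 2 coefficients vanish, and f(n) = -2n^4 - 2n³ - n² - 5.
Then f(0) = -5.

-5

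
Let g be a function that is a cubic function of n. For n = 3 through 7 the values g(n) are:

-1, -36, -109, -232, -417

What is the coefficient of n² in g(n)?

5

First differences: -35, -73, -123, -185. Second differences: -38, -50, -62. Third differences: -12, -12.
Level-3 differences are constant, so g has degree 3.
Fitting a degree-3 polynomial gives g(n) = -2n³ + 5n² + 4n - 4.
The coefficient of n² is 5.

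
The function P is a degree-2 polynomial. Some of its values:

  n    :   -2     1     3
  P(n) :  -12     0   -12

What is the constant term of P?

Write P(n) = an² + bn + c; the 3 given values yield a linear system in the 3 coefficients.
Solving, P(n) = -2n² + 2n.
The constant term is P(0) = 0.

0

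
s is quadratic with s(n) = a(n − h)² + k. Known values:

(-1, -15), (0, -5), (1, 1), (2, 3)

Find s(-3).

First differences 10, 6, 2; second difference -4 = 2a, so a = -2.
Expanding, the n-coefficient is −2ah = 4h; matching it to the data gives h = 2, and then k = 3.
So s(n) = -2(n − 2)² + 3.
s(-3) = -2·(-5)² + 3 = -47.

-47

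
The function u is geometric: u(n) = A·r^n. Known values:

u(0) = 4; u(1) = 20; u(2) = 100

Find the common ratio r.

5

Consecutive ratio: 20/4 = 5, and 100/20 = 5, so r = 5.
Then A·5^0 = 4 gives A = 4, and u(n) = 4·5^n.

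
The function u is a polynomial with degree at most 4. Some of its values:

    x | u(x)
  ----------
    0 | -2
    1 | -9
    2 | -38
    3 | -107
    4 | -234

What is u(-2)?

18

First differences: -7, -29, -69, -127. Second differences: -22, -40, -58. Third differences: -18, -18.
Level-3 differences are constant, so u has degree 3.
Fitting a degree-3 polynomial gives u(x) = -3x³ - 2x² - 2x - 2.
Then u(-2) = 18.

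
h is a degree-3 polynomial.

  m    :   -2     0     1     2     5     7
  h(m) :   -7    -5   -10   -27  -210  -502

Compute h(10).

Write h(m) = am³ + bm² + cm + d; the 6 given values yield a linear system in the 4 coefficients.
Solving, h(m) = -m³ - 3m² - m - 5.
Then h(10) = -1315.

-1315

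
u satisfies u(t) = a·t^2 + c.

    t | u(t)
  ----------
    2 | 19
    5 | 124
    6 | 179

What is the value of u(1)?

4

From u(2) = 19 and u(5) = 124: 4a + c = 19 and 25a + c = 124.
Subtracting: 21a = 105, so a = 5; then c = 19 − 5·4 = -1.
So u(t) = 5t² − 1, and u(1) = 4.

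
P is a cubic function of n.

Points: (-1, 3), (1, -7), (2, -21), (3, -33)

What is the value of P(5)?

Write P(n) = an³ + bn² + cn + d; the 4 given values yield a linear system in the 4 coefficients.
Solving, P(n) = n³ - 5n² - 6n + 3.
Then P(5) = -27.

-27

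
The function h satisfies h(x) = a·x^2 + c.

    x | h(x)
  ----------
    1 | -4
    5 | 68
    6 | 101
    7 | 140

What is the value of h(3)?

20

From h(1) = -4 and h(5) = 68: 1a + c = -4 and 25a + c = 68.
Subtracting: 24a = 72, so a = 3; then c = -4 − 3·1 = -7.
So h(x) = 3x² − 7, and h(3) = 20.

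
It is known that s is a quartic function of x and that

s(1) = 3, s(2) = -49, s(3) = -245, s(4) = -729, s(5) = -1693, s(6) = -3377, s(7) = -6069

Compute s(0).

First differences: -52, -196, -484, -964, -1684, -2692. Second differences: -144, -288, -480, -720, -1008. Third differences: -144, -192, -240, -288. Fourth differences: -48, -48, -48.
Level-4 differences are constant, so s has degree 4.
Fitting a degree-4 polynomial gives s(x) = -2x^4 - 4x³ + 2x² + 7.
Then s(0) = 7.

7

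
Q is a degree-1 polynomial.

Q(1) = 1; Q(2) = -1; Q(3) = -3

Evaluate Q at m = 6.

First differences: -2, -2.
Level-1 differences are constant, so Q has degree 1.
Fitting a degree-1 polynomial gives Q(m) = -2m + 3.
Then Q(6) = -9.

-9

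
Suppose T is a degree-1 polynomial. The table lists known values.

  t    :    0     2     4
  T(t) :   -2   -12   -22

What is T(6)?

-32

Write T(t) = at + b; the 3 given values yield a linear system in the 2 coefficients.
Solving, T(t) = -5t - 2.
Then T(6) = -32.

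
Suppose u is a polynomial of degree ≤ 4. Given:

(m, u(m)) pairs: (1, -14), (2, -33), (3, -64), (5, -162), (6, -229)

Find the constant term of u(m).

-7

Write u(m) = am^4 + bm³ + cm² + dm + e; the 5 given values yield a linear system in the 5 coefficients.
Solving, the top 2 coefficients vanish, and u(m) = -6m² - m - 7.
The constant term is u(0) = -7.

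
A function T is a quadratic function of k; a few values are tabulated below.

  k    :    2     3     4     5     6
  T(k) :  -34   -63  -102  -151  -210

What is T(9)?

Write T(k) = ak² + bk + c; the 5 given values yield a linear system in the 3 coefficients.
Solving, T(k) = -5k² - 4k - 6.
Then T(9) = -447.

-447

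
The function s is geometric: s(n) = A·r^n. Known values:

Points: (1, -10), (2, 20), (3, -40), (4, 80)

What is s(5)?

Consecutive ratio: 20/(-10) = -2, and -40/20 = -2, so r = -2.
Then A·(-2)^1 = -10 gives A = 5, and s(n) = 5·(-2)^n.
s(5) = 5·(-2)^5 = -160.

-160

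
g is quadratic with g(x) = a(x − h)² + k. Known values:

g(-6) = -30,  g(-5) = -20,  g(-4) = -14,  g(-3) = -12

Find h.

First differences 10, 6, 2; second difference -4 = 2a, so a = -2.
Expanding, the x-coefficient is −2ah = 4h; matching it to the data gives h = -3, and then k = -12.
So g(x) = -2(x + 3)² − 12.
Hence h = -3.

-3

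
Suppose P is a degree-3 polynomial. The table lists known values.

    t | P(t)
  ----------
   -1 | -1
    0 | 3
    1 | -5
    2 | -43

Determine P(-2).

Write P(t) = at³ + bt² + ct + d; the 4 given values yield a linear system in the 4 coefficients.
Solving, P(t) = -3t³ - 6t² + t + 3.
Then P(-2) = 1.

1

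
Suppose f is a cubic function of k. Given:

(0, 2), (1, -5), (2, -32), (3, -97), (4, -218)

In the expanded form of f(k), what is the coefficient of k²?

-1

First differences: -7, -27, -65, -121. Second differences: -20, -38, -56. Third differences: -18, -18.
Level-3 differences are constant, so f has degree 3.
Fitting a degree-3 polynomial gives f(k) = -3k³ - k² - 3k + 2.
The coefficient of k² is -1.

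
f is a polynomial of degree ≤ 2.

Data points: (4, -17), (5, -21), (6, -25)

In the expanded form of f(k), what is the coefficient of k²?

Write f(k) = ak² + bk + c; the 3 given values yield a linear system in the 3 coefficients.
Solving, the leading coefficient vanishes, and f(k) = -4k - 1.
The coefficient of k² is 0.

0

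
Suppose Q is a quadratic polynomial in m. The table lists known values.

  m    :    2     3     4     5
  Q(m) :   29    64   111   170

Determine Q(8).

Write Q(m) = am² + bm + c; the 4 given values yield a linear system in the 3 coefficients.
Solving, Q(m) = 6m² + 5m - 5.
Then Q(8) = 419.

419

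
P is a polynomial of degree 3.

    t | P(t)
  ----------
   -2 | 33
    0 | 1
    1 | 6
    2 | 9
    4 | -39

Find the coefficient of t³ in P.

-2

Write P(t) = at³ + bt² + ct + d; the 5 given values yield a linear system in the 4 coefficients.
Solving, P(t) = -2t³ + 5t² + 2t + 1.
The coefficient of t³ is -2.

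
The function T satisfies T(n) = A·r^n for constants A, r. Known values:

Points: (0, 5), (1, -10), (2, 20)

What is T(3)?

-40

Consecutive ratio: -10/5 = -2, and 20/(-10) = -2, so r = -2.
Then A·(-2)^0 = 5 gives A = 5, and T(n) = 5·(-2)^n.
T(3) = 5·(-2)^3 = -40.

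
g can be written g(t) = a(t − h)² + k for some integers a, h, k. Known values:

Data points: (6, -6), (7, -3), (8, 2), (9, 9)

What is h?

First differences 3, 5, 7; second difference 2 = 2a, so a = 1.
Expanding, the t-coefficient is −2ah = -2h; matching it to the data gives h = 5, and then k = -7.
So g(t) = 1(t − 5)² − 7.
Hence h = 5.

5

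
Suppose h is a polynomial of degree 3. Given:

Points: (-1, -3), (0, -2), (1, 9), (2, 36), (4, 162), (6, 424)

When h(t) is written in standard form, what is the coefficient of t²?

Write h(t) = at³ + bt² + ct + d; the 6 given values yield a linear system in the 4 coefficients.
Solving, h(t) = t³ + 5t² + 5t - 2.
The coefficient of t² is 5.

5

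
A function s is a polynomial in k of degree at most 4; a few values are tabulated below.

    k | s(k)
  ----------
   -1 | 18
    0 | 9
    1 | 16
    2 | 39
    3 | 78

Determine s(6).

Write s(k) = ak^4 + bk³ + ck² + dk + e; the 5 given values yield a linear system in the 5 coefficients.
Solving, the top 2 coefficients vanish, and s(k) = 8k² - k + 9.
Then s(6) = 291.

291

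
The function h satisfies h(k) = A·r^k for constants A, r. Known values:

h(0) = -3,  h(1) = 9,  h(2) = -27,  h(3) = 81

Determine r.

Consecutive ratio: 9/(-3) = -3, and -27/9 = -3, so r = -3.
Then A·(-3)^0 = -3 gives A = -3, and h(k) = -3·(-3)^k.

-3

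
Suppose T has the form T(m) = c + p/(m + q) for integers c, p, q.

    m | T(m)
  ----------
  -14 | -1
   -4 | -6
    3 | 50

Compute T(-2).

-10

(T(m) − c)(m + q) = p for each data point; the three points give a linear system in c and q, then p follows.
Solving: c = 2, q = -2, p = 48, so T(m) = 2 + 48/(m − 2).
Then T(-2) = 2 + 48/(-4) = -10.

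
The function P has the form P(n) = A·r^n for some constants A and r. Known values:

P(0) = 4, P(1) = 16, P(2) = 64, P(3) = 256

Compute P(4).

1024

Consecutive ratio: 16/4 = 4, and 64/16 = 4, so r = 4.
Then A·4^0 = 4 gives A = 4, and P(n) = 4·4^n.
P(4) = 4·4^4 = 1024.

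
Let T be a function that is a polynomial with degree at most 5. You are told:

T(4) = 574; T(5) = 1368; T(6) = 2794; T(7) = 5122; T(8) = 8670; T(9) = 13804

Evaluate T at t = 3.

Write T(t) = at^5 + bt^4 + ct³ + dt² + et + p; the 6 given values yield a linear system in the 6 coefficients.
Solving, the leading coefficient vanishes, and T(t) = 2t^4 + t³ - t² + 4t - 2.
Then T(3) = 190.

190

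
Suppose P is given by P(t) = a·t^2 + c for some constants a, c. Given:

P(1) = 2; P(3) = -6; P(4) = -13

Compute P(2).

From P(1) = 2 and P(3) = -6: 1a + c = 2 and 9a + c = -6.
Subtracting: 8a = -8, so a = -1; then c = 2 − (-1)·1 = 3.
So P(t) = -1t² + 3, and P(2) = -1.

-1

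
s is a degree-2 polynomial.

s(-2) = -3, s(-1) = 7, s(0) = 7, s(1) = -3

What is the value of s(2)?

-23

Write s(k) = ak² + bk + c; the 4 given values yield a linear system in the 3 coefficients.
Solving, s(k) = -5k² - 5k + 7.
Then s(2) = -23.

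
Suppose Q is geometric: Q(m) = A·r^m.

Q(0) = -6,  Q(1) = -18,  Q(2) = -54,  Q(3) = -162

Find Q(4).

-486

Consecutive ratio: -18/(-6) = 3, and -54/(-18) = 3, so r = 3.
Then A·3^0 = -6 gives A = -6, and Q(m) = -6·3^m.
Q(4) = -6·3^4 = -486.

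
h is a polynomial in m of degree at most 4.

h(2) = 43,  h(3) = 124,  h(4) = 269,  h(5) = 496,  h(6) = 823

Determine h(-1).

4

First differences: 81, 145, 227, 327. Second differences: 64, 82, 100. Third differences: 18, 18.
Level-3 differences are constant, so h has degree 3.
Fitting a degree-3 polynomial gives h(m) = 3m³ + 5m² - m + 1.
Then h(-1) = 4.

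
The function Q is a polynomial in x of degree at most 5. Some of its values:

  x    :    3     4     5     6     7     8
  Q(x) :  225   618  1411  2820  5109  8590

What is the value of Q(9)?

13623

First differences: 393, 793, 1409, 2289, 3481. Second differences: 400, 616, 880, 1192. Third differences: 216, 264, 312. Fourth differences: 48, 48.
Level-4 differences are constant, so Q has degree 4.
Fitting a degree-4 polynomial gives Q(x) = 2x^4 + 6x² + x + 6.
Then Q(9) = 13623.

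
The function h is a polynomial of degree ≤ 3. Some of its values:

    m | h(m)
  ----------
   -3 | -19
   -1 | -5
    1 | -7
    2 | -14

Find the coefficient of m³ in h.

0

Write h(m) = am³ + bm² + cm + d; the 4 given values yield a linear system in the 4 coefficients.
Solving, the leading coefficient vanishes, and h(m) = -2m² - m - 4.
The coefficient of m³ is 0.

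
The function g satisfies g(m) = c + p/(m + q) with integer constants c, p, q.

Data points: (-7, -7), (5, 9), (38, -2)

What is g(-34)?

(g(m) − c)(m + q) = p for each data point; the three points give a linear system in c and q, then p follows.
Solving: c = -3, q = -2, p = 36, so g(m) = -3 + 36/(m − 2).
Then g(-34) = -3 + 36/(-36) = -4.

-4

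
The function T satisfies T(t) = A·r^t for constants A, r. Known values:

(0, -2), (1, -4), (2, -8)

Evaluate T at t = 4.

Consecutive ratio: -4/(-2) = 2, and -8/(-4) = 2, so r = 2.
Then A·2^0 = -2 gives A = -2, and T(t) = -2·2^t.
T(4) = -2·2^4 = -32.

-32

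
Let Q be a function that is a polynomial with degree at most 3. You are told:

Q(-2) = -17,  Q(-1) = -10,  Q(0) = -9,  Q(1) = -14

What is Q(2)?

-25

First differences: 7, 1, -5. Second differences: -6, -6.
Level-2 differences are constant, so Q has degree 2.
Fitting a degree-2 polynomial gives Q(k) = -3k² - 2k - 9.
Then Q(2) = -25.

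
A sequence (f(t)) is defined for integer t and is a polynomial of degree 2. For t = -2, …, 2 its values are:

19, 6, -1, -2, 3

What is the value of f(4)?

31

First differences: -13, -7, -1, 5. Second differences: 6, 6, 6.
Level-2 differences are constant, so f has degree 2.
Fitting a degree-2 polynomial gives f(t) = 3t² - 4t - 1.
Then f(4) = 31.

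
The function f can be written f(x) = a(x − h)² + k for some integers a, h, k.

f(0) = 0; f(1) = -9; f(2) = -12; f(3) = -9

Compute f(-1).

First differences -9, -3, 3; second difference 6 = 2a, so a = 3.
Expanding, the x-coefficient is −2ah = -6h; matching it to the data gives h = 2, and then k = -12.
So f(x) = 3(x − 2)² − 12.
f(-1) = 3·(-3)² − 12 = 15.

15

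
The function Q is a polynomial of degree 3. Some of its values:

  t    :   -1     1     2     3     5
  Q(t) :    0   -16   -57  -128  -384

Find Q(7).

-832

Write Q(t) = at³ + bt² + ct + d; the 5 given values yield a linear system in the 4 coefficients.
Solving, Q(t) = -t³ - 9t² - 7t + 1.
Then Q(7) = -832.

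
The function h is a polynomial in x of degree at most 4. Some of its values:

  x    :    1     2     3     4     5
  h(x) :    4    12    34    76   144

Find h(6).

244

First differences: 8, 22, 42, 68. Second differences: 14, 20, 26. Third differences: 6, 6.
Level-3 differences are constant, so h has degree 3.
Extending the table by one column gives the next first difference 100, so h(6) = 144 + 100 = 244.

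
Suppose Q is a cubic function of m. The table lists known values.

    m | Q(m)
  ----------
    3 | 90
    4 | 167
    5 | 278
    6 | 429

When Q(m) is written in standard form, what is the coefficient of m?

5

Write Q(m) = am³ + bm² + cm + d; the 4 given values yield a linear system in the 4 coefficients.
Solving, Q(m) = m³ + 5m² + 5m + 3.
The coefficient of m is 5.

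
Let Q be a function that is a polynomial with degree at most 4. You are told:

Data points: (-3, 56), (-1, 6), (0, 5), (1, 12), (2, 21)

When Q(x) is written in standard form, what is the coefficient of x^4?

Write Q(x) = ax^4 + bx³ + cx² + dx + e; the 5 given values yield a linear system in the 5 coefficients.
Solving, the leading coefficient vanishes, and Q(x) = -x³ + 4x² + 4x + 5.
The coefficient of x^4 is 0.

0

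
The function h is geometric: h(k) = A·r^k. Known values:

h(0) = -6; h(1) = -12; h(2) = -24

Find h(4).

Consecutive ratio: -12/(-6) = 2, and -24/(-12) = 2, so r = 2.
Then A·2^0 = -6 gives A = -6, and h(k) = -6·2^k.
h(4) = -6·2^4 = -96.

-96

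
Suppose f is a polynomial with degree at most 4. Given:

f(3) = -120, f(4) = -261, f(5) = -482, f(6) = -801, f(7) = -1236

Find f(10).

Write f(m) = am^4 + bm³ + cm² + dm + e; the 5 given values yield a linear system in the 5 coefficients.
Solving, the leading coefficient vanishes, and f(m) = -3m³ - 4m² - 2m + 3.
Then f(10) = -3417.

-3417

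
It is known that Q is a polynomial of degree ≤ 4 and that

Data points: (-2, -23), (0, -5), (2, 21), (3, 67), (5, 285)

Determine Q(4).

Write Q(x) = ax^4 + bx³ + cx² + dx + e; the 5 given values yield a linear system in the 5 coefficients.
Solving, the leading coefficient vanishes, and Q(x) = 2x³ + x² + 3x - 5.
Then Q(4) = 151.

151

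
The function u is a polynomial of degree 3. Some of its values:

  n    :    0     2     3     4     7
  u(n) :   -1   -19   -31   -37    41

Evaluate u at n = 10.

389

Write u(n) = an³ + bn² + cn + d; the 5 given values yield a linear system in the 4 coefficients.
Solving, u(n) = n³ - 6n² - n - 1.
Then u(10) = 389.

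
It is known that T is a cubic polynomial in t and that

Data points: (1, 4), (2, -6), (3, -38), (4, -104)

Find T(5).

Write T(t) = at³ + bt² + ct + d; the 4 given values yield a linear system in the 4 coefficients.
Solving, T(t) = -2t³ + t² + t + 4.
Then T(5) = -216.

-216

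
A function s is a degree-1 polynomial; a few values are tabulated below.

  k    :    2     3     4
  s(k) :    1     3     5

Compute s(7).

Write s(k) = ak + b; the 3 given values yield a linear system in the 2 coefficients.
Solving, s(k) = 2k - 3.
Then s(7) = 11.

11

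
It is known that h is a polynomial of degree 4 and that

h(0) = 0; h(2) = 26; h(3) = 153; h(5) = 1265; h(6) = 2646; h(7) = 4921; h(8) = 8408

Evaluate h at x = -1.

-7

Write h(x) = ax^4 + bx³ + cx² + dx + e; the 7 given values yield a linear system in the 5 coefficients.
Solving, h(x) = 2x^4 + x³ - 5x² + 3x.
Then h(-1) = -7.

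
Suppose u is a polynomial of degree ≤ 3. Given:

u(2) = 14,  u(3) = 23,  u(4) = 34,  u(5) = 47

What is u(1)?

7

Write u(n) = an³ + bn² + cn + d; the 4 given values yield a linear system in the 4 coefficients.
Solving, the leading coefficient vanishes, and u(n) = n² + 4n + 2.
Then u(1) = 7.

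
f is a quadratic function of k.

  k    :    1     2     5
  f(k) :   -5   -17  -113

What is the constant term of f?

Write f(k) = ak² + bk + c; the 3 given values yield a linear system in the 3 coefficients.
Solving, f(k) = -5k² + 3k - 3.
The constant term is f(0) = -3.

-3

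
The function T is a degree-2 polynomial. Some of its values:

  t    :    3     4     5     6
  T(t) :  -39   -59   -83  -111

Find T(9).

First differences: -20, -24, -28. Second differences: -4, -4.
Level-2 differences are constant, so T has degree 2.
Fitting a degree-2 polynomial gives T(t) = -2t² - 6t - 3.
Then T(9) = -219.

-219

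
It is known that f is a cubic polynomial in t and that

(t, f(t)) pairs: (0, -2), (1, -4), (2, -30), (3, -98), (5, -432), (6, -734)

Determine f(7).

-1150

Write f(t) = at³ + bt² + ct + d; the 6 given values yield a linear system in the 4 coefficients.
Solving, f(t) = -3t³ - 3t² + 4t - 2.
Then f(7) = -1150.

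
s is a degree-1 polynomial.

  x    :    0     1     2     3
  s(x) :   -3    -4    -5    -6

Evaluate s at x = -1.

-2

Write s(x) = ax + b; the 4 given values yield a linear system in the 2 coefficients.
Solving, s(x) = -x - 3.
Then s(-1) = -2.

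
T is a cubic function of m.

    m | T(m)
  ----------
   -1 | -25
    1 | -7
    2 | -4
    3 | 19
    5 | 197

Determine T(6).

Write T(m) = am³ + bm² + cm + d; the 5 given values yield a linear system in the 4 coefficients.
Solving, T(m) = 3m³ - 8m² + 6m - 8.
Then T(6) = 388.

388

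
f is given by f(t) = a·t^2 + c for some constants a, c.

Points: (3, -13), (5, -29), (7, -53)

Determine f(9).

From f(3) = -13 and f(5) = -29: 9a + c = -13 and 25a + c = -29.
Subtracting: 16a = -16, so a = -1; then c = -13 − (-1)·9 = -4.
So f(t) = -1t² − 4, and f(9) = -85.

-85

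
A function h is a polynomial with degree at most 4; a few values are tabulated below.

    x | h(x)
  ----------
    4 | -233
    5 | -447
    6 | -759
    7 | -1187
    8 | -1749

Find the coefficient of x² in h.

Write h(x) = ax^4 + bx³ + cx² + dx + e; the 5 given values yield a linear system in the 5 coefficients.
Solving, the leading coefficient vanishes, and h(x) = -3x³ - 4x² + 5x + 3.
The coefficient of x² is -4.

-4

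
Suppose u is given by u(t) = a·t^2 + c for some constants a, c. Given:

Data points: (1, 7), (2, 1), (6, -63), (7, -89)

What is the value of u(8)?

From u(1) = 7 and u(2) = 1: 1a + c = 7 and 4a + c = 1.
Subtracting: 3a = -6, so a = -2; then c = 7 − (-2)·1 = 9.
So u(t) = -2t² + 9, and u(8) = -119.

-119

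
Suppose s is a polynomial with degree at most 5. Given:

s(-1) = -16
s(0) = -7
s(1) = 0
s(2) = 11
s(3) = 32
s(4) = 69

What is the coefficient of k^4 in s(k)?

0

Write s(k) = ak^5 + bk^4 + ck³ + dk² + ek + p; the 6 given values yield a linear system in the 6 coefficients.
Solving, the top 2 coefficients vanish, and s(k) = k³ - k² + 7k - 7.
The coefficient of k^4 is 0.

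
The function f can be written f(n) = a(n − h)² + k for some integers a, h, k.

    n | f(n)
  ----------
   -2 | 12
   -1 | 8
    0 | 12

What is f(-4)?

First differences -4, 4; second difference 8 = 2a, so a = 4.
Expanding, the n-coefficient is −2ah = -8h; matching it to the data gives h = -1, and then k = 8.
So f(n) = 4(n + 1)² + 8.
f(-4) = 4·(-3)² + 8 = 44.

44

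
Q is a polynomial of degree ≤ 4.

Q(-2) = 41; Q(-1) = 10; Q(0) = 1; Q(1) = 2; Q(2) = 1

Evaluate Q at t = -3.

Write Q(t) = at^4 + bt³ + ct² + dt + e; the 5 given values yield a linear system in the 5 coefficients.
Solving, the leading coefficient vanishes, and Q(t) = -2t³ + 5t² - 2t + 1.
Then Q(-3) = 106.

106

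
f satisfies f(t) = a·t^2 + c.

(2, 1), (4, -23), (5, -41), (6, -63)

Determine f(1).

7

From f(2) = 1 and f(4) = -23: 4a + c = 1 and 16a + c = -23.
Subtracting: 12a = -24, so a = -2; then c = 1 − (-2)·4 = 9.
So f(t) = -2t² + 9, and f(1) = 7.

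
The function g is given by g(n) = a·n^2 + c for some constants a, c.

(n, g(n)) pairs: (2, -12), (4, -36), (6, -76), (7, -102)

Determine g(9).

-166

From g(2) = -12 and g(4) = -36: 4a + c = -12 and 16a + c = -36.
Subtracting: 12a = -24, so a = -2; then c = -12 − (-2)·4 = -4.
So g(n) = -2n² − 4, and g(9) = -166.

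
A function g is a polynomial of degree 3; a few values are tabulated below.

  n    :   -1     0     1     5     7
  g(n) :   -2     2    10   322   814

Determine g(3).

86

Write g(n) = an³ + bn² + cn + d; the 5 given values yield a linear system in the 4 coefficients.
Solving, g(n) = 2n³ + 2n² + 4n + 2.
Then g(3) = 86.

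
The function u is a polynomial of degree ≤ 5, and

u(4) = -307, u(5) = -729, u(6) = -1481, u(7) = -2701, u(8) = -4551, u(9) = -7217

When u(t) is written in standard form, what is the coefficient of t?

First differences: -422, -752, -1220, -1850, -2666. Second differences: -330, -468, -630, -816. Third differences: -138, -162, -186. Fourth differences: -24, -24.
Level-4 differences are constant, so u has degree 4.
Fitting a degree-4 polynomial gives u(t) = -t^4 - t³ + t² - t + 1.
The coefficient of t is -1.

-1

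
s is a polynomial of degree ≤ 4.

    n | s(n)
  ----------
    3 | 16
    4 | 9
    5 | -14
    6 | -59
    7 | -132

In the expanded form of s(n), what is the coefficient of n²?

First differences: -7, -23, -45, -73. Second differences: -16, -22, -28. Third differences: -6, -6.
Level-3 differences are constant, so s has degree 3.
Fitting a degree-3 polynomial gives s(n) = -n³ + 4n² + 2n + 1.
The coefficient of n² is 4.

4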